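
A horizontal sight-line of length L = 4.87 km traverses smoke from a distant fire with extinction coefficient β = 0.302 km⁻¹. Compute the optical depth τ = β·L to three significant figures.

τ = β·L = 0.302 × 4.87 = 1.4707.

1.47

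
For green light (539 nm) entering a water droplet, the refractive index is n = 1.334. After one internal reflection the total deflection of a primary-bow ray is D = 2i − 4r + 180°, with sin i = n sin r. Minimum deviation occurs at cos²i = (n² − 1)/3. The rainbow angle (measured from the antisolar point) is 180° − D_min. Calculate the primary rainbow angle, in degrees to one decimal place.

cos²i = (1.77956 − 1)/3 = 0.25985; i = arccos(0.50976) = 59.352°.
sin r = sin 59.352°/1.334 = 0.64492; r = 40.159°.
D_min = 2·59.352° − 4·40.159° + 180° = 138.067°.
Rainbow angle = 180° − D_min = 41.933°.

41.9°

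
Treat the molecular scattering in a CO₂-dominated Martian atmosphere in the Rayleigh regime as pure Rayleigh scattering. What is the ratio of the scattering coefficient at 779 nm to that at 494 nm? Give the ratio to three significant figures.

Rayleigh scattering ∝ λ⁻⁴, so the ratio of coefficients is the inverse fourth power of the wavelength ratio.
σ(779)/σ(494) = (494/779)⁴ = (0.6341)⁴ = 0.1617.

0.162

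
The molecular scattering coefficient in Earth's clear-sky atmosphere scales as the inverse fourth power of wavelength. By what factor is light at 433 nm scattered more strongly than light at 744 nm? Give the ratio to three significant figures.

Rayleigh scattering ∝ λ⁻⁴, so the ratio of coefficients is the inverse fourth power of the wavelength ratio.
σ(433)/σ(744) = (744/433)⁴ = (1.7182)⁴ = 8.716.

8.72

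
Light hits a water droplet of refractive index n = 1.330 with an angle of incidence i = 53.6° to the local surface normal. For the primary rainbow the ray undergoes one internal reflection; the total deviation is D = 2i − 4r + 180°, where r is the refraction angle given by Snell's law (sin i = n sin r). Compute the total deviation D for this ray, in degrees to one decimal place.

sin r = sin 53.6° / 1.330 = 0.8049/1.330 = 0.6052; r = 37.24°.
D = 2·53.6° − 4·37.24° + 180° = 107.20° − 148.97° + 180° = 138.23°.

138.2°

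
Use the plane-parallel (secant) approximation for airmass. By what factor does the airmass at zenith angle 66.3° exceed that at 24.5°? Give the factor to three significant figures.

X(66.3°)/X(24.5°) = sec 66.3° / sec 24.5° = cos 24.5° / cos 66.3° = 0.9100/0.4019 = 2.2639.

2.26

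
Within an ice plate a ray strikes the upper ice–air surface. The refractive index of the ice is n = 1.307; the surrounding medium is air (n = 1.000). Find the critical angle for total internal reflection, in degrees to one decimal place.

49.9°

sin θ_c = n_air / n = 1.000 / 1.307 = 0.7651.
θ_c = arcsin(0.7651) = 49.92°.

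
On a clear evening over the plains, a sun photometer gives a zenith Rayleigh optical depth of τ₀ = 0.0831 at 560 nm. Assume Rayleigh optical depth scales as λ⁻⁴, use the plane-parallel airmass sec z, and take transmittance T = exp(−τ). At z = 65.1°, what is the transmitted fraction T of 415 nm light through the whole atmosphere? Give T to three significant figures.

0.520

sec 65.1° = 2.3751.
τ = 0.0831 × (560/415)⁴ × 2.3751 = 0.0831 × 3.3156 × 2.3751 = 0.6544.
T = exp(−0.6544) = 0.5198.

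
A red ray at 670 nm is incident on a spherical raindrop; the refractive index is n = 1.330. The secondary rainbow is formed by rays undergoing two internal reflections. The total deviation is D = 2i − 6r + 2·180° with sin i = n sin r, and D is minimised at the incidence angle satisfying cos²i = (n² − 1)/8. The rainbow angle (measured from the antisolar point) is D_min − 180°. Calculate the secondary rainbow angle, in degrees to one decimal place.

cos²i = (1.76890 − 1)/8 = 0.09611; i = arccos(0.31002) = 71.940°.
sin r = sin 71.940°/1.330 = 0.71483; r = 45.630°.
D_min = 2·71.940° − 6·45.630° + 360° = 230.101°.
Rainbow angle = D_min − 180° = 50.101°.

50.1°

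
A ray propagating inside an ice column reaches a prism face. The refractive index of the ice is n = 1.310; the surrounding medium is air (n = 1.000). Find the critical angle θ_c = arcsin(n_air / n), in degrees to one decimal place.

49.8°

sin θ_c = n_air / n = 1.000 / 1.310 = 0.7634.
θ_c = arcsin(0.7634) = 49.76°.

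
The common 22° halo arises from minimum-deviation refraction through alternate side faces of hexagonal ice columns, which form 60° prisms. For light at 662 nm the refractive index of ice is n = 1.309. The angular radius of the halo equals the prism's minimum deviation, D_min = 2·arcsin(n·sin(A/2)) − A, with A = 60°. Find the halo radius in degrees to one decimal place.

n·sin(A/2) = 1.309 × sin 30° = 1.309 × 0.5000 = 0.6545.
D_min = 2·arcsin(0.6545) − 60° = 2 × 40.882° − 60° = 21.763°.

21.8°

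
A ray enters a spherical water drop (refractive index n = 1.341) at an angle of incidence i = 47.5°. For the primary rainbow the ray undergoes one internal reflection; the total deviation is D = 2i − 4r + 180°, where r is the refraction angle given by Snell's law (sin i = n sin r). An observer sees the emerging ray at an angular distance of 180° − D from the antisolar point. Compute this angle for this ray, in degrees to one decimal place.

sin r = sin 47.5° / 1.341 = 0.7373/1.341 = 0.5498; r = 33.35°.
D = 2·47.5° − 4·33.35° + 180° = 95.00° − 133.41° + 180° = 141.59°.
Angle from antisolar point = 180° − D = 38.41°.

38.4°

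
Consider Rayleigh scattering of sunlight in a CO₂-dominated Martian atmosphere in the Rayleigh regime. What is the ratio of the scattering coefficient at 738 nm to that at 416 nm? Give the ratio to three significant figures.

Rayleigh scattering ∝ λ⁻⁴, so the ratio of coefficients is the inverse fourth power of the wavelength ratio.
σ(738)/σ(416) = (416/738)⁴ = (0.5637)⁴ = 0.101.

0.101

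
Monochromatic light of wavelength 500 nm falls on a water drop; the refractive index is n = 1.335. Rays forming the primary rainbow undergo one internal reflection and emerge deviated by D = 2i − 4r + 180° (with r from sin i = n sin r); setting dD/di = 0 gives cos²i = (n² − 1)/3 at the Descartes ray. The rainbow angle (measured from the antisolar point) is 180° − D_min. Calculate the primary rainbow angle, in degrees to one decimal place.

41.8°

cos²i = (1.78222 − 1)/3 = 0.26074; i = arccos(0.51063) = 59.294°.
sin r = sin 59.294°/1.335 = 0.64405; r = 40.094°.
D_min = 2·59.294° − 4·40.094° + 180° = 138.212°.
Rainbow angle = 180° − D_min = 41.788°.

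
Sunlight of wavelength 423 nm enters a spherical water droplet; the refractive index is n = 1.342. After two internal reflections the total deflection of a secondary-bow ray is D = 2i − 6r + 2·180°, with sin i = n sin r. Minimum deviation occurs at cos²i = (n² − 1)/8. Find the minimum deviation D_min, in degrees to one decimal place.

233.2°

cos²i = (1.80096 − 1)/8 = 0.10012; i = arccos(0.31642) = 71.554°.
sin r = sin 71.554°/1.342 = 0.70687; r = 44.981°.
D_min = 2·71.554° − 6·44.981° + 360° = 233.222°.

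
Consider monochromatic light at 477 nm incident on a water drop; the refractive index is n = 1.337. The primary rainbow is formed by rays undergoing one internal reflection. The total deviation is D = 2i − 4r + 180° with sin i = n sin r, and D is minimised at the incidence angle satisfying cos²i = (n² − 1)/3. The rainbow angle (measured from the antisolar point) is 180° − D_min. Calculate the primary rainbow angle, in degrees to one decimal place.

cos²i = (1.78757 − 1)/3 = 0.26252; i = arccos(0.51237) = 59.178°.
sin r = sin 59.178°/1.337 = 0.64231; r = 39.964°.
D_min = 2·59.178° − 4·39.964° + 180° = 138.500°.
Rainbow angle = 180° − D_min = 41.500°.

41.5°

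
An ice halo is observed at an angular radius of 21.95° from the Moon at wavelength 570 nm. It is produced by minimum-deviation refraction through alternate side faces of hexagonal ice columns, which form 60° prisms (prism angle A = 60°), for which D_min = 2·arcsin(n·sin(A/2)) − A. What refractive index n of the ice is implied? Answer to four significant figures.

1.311

Rearranging: n = sin((D_min + A)/2) / sin(A/2).
(D_min + A)/2 = (21.95° + 60°)/2 = 40.975°.
n = sin 40.975° / sin 30° = 0.6557 / 0.5000 = 1.3115.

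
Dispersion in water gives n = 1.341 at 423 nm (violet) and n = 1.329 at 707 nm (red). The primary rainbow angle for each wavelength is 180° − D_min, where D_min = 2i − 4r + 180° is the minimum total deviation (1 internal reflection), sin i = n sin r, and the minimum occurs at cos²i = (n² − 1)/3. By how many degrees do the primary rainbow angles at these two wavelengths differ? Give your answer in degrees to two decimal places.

At 423 nm (n = 1.341): cos²i = 0.26609 → i = 58.946°, r = 39.705°, D_min = 139.071°, rainbow angle = 40.929°.
At 707 nm (n = 1.329): cos²i = 0.25541 → i = 59.643°, r = 40.487°, D_min = 137.337°, rainbow angle = 42.663°.
Angular width = |40.929° − 42.663°| = 1.735°.

1.73°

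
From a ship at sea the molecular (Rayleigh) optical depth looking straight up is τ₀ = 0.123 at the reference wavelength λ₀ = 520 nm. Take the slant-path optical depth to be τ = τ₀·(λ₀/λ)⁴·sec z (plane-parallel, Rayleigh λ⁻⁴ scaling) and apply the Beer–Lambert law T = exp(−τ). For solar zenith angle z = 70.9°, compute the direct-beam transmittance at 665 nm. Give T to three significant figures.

0.869

sec 70.9° = 3.0561.
τ = 0.123 × (520/665)⁴ × 3.0561 = 0.123 × 0.3739 × 3.0561 = 0.1405.
T = exp(−0.1405) = 0.8689.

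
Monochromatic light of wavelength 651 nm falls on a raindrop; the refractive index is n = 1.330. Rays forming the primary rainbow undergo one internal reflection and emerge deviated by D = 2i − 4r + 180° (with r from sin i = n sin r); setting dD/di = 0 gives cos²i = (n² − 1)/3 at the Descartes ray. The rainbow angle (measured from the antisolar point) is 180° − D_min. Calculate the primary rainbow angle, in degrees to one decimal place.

cos²i = (1.76890 − 1)/3 = 0.25630; i = arccos(0.50626) = 59.585°.
sin r = sin 59.585°/1.330 = 0.64841; r = 40.422°.
D_min = 2·59.585° − 4·40.422° + 180° = 137.484°.
Rainbow angle = 180° − D_min = 42.516°.

42.5°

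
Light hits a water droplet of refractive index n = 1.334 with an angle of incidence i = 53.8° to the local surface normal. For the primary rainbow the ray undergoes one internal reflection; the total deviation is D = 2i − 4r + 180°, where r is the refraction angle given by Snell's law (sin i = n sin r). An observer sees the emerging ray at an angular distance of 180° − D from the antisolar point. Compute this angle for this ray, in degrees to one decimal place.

41.3°

sin r = sin 53.8° / 1.334 = 0.8070/1.334 = 0.6049; r = 37.22°.
D = 2·53.8° − 4·37.22° + 180° = 107.60° − 148.89° + 180° = 138.71°.
Angle from antisolar point = 180° − D = 41.29°.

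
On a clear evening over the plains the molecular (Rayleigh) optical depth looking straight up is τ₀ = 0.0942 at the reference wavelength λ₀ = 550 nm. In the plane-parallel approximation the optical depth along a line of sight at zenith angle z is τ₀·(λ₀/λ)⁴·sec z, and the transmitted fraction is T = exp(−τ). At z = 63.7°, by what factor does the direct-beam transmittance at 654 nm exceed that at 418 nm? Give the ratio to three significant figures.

Airmass: sec 63.7° = 2.2570.
τ(654 nm) = 0.0942 × (550/654)⁴ × 2.2570 = 0.0942 × 0.5002 × 2.2570 = 0.1063.
τ(418 nm) = 0.0942 × (550/418)⁴ × 2.2570 = 0.0942 × 2.9974 × 2.2570 = 0.6373.
T(654)/T(418) = exp(τ_B − τ_A) = exp(0.5309) = 1.7005.

1.70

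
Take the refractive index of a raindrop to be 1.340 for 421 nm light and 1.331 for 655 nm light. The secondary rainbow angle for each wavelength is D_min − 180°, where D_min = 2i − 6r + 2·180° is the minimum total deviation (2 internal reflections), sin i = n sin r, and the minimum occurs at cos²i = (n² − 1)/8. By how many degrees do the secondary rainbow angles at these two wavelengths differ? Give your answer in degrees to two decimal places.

At 421 nm (n = 1.340): cos²i = 0.09945 → i = 71.618°, r = 45.088°, D_min = 232.709°, rainbow angle = 52.709°.
At 655 nm (n = 1.331): cos²i = 0.09645 → i = 71.907°, r = 45.575°, D_min = 230.365°, rainbow angle = 50.365°.
Angular width = |52.709° − 50.365°| = 2.344°.

2.34°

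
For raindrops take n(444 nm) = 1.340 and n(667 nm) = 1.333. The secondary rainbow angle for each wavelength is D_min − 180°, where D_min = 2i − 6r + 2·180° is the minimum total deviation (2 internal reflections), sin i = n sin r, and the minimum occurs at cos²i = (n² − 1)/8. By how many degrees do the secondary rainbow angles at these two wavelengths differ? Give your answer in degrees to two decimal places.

1.82°

At 444 nm (n = 1.340): cos²i = 0.09945 → i = 71.618°, r = 45.088°, D_min = 232.709°, rainbow angle = 52.709°.
At 667 nm (n = 1.333): cos²i = 0.09711 → i = 71.843°, r = 45.466°, D_min = 230.891°, rainbow angle = 50.891°.
Angular width = |52.709° − 50.891°| = 1.818°.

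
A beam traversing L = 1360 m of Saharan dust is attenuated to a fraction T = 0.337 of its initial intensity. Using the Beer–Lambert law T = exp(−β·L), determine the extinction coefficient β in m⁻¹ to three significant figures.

0.000800 m⁻¹

Beer–Lambert: T = exp(−βL) ⇒ β = −ln(T)/L = −ln(0.337)/1360 = 1.0877/1360 = 0.0007998 m⁻¹.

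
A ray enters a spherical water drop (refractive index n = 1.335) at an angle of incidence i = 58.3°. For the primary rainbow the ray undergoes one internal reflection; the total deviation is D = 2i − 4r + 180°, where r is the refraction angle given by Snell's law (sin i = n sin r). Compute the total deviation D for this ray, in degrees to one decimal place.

138.2°

sin r = sin 58.3° / 1.335 = 0.8508/1.335 = 0.6373; r = 39.59°.
D = 2·58.3° − 4·39.59° + 180° = 116.60° − 158.37° + 180° = 138.23°.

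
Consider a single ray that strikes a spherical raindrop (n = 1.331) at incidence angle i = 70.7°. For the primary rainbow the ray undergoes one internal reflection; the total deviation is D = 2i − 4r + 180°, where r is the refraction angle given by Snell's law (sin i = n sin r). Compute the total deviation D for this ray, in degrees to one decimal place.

sin r = sin 70.7° / 1.331 = 0.9438/1.331 = 0.7091; r = 45.16°.
D = 2·70.7° − 4·45.16° + 180° = 141.40° − 180.64° + 180° = 140.76°.

140.8°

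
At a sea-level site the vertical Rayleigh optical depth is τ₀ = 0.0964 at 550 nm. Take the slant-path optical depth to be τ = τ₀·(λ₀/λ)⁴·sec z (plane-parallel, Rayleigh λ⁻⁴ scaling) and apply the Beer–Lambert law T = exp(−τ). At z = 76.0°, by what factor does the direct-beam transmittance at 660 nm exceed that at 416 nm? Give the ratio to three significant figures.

Airmass: sec 76.0° = 4.1336.
τ(660 nm) = 0.0964 × (550/660)⁴ × 4.1336 = 0.0964 × 0.4823 × 4.1336 = 0.1922.
τ(416 nm) = 0.0964 × (550/416)⁴ × 4.1336 = 0.0964 × 3.0555 × 4.1336 = 1.2175.
T(660)/T(416) = exp(τ_B − τ_A) = exp(1.0254) = 2.7881.

2.79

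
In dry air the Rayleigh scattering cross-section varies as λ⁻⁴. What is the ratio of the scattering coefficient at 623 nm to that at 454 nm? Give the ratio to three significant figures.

0.282

Rayleigh scattering ∝ λ⁻⁴, so the ratio of coefficients is the inverse fourth power of the wavelength ratio.
σ(623)/σ(454) = (454/623)⁴ = (0.7287)⁴ = 0.282.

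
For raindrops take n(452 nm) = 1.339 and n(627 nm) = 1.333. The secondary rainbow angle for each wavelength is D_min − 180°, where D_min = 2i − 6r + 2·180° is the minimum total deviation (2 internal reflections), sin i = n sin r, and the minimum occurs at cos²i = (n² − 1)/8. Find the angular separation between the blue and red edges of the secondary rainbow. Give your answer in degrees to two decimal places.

At 452 nm (n = 1.339): cos²i = 0.09912 → i = 71.650°, r = 45.141°, D_min = 232.451°, rainbow angle = 52.451°.
At 627 nm (n = 1.333): cos²i = 0.09711 → i = 71.843°, r = 45.466°, D_min = 230.891°, rainbow angle = 50.891°.
Angular width = |52.451° − 50.891°| = 1.560°.

1.56°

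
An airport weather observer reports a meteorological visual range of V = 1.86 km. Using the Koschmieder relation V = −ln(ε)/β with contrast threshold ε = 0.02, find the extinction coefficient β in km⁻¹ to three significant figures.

2.10 km⁻¹

β = −ln(0.02) / V = 3.912 / 1.86 = 2.1032 km⁻¹.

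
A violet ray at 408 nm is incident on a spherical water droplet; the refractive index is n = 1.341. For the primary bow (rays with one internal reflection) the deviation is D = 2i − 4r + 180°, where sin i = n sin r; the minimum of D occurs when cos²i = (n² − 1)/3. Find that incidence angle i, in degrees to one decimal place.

cos²i = (1.341² − 1)/3 = (1.79828 − 1)/3 = 0.26609.
cos i = 0.51584, so i = 58.946°.

58.9°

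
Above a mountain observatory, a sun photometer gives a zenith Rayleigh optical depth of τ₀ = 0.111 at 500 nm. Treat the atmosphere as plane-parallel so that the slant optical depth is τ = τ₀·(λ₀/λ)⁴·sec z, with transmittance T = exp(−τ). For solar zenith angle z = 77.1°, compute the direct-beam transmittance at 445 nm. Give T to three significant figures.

sec 77.1° = 4.4793.
τ = 0.111 × (500/445)⁴ × 4.4793 = 0.111 × 1.5938 × 4.4793 = 0.7924.
T = exp(−0.7924) = 0.4527.

0.453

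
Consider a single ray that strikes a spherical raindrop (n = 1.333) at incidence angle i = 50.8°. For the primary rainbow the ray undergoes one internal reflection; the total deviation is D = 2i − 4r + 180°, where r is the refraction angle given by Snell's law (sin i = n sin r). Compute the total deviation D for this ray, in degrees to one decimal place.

sin r = sin 50.8° / 1.333 = 0.7749/1.333 = 0.5814; r = 35.55°.
D = 2·50.8° − 4·35.55° + 180° = 101.60° − 142.18° + 180° = 139.42°.

139.4°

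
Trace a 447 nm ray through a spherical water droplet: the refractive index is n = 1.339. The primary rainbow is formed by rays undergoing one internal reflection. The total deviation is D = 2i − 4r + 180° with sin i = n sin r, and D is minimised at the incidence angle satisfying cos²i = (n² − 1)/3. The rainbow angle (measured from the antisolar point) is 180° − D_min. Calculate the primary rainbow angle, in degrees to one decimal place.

41.2°

cos²i = (1.79292 − 1)/3 = 0.26431; i = arccos(0.51411) = 59.062°.
sin r = sin 59.062°/1.339 = 0.64057; r = 39.834°.
D_min = 2·59.062° − 4·39.834° + 180° = 138.786°.
Rainbow angle = 180° − D_min = 41.214°.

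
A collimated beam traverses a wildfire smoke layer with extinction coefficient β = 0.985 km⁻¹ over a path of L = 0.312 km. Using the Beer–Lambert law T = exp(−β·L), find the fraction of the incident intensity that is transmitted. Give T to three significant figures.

τ = β·L = 0.985 × 0.312 = 0.3073.
T = exp(−0.3073) = 0.7354.

0.735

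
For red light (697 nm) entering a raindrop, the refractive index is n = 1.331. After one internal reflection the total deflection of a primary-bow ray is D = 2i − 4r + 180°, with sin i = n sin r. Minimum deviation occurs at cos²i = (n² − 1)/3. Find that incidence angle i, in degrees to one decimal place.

59.5°

cos²i = (1.331² − 1)/3 = (1.77156 − 1)/3 = 0.25719.
cos i = 0.50714, so i = 59.527°.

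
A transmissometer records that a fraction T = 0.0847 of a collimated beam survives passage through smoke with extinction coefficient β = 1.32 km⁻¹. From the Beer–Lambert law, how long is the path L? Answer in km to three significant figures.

Beer–Lambert: T = exp(−βL) ⇒ L = −ln(T)/β = −ln(0.0847)/1.32 = 2.4686/1.32 = 1.87 km.

1.87 km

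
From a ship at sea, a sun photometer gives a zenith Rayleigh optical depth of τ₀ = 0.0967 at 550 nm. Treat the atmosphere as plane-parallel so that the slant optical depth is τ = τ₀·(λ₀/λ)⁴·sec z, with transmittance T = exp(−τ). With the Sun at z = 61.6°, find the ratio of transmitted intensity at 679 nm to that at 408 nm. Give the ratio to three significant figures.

Airmass: sec 61.6° = 2.1025.
τ(679 nm) = 0.0967 × (550/679)⁴ × 2.1025 = 0.0967 × 0.4305 × 2.1025 = 0.0875.
τ(408 nm) = 0.0967 × (550/408)⁴ × 2.1025 = 0.0967 × 3.3023 × 2.1025 = 0.6714.
T(679)/T(408) = exp(τ_B − τ_A) = exp(0.5839) = 1.7929.

1.79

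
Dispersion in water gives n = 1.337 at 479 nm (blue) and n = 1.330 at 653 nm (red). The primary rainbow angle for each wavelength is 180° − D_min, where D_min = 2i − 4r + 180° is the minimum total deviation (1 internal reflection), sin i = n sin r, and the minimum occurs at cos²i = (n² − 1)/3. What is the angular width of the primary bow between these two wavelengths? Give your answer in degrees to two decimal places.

1.02°

At 479 nm (n = 1.337): cos²i = 0.26252 → i = 59.178°, r = 39.964°, D_min = 138.500°, rainbow angle = 41.500°.
At 653 nm (n = 1.330): cos²i = 0.25630 → i = 59.585°, r = 40.422°, D_min = 137.484°, rainbow angle = 42.516°.
Angular width = |41.500° − 42.516°| = 1.016°.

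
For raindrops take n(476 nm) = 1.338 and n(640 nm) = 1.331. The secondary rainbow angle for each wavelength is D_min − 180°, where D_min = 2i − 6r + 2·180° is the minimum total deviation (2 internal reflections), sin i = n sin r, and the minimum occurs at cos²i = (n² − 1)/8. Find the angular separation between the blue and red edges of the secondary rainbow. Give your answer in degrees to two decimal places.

1.83°

At 476 nm (n = 1.338): cos²i = 0.09878 → i = 71.682°, r = 45.195°, D_min = 232.193°, rainbow angle = 52.193°.
At 640 nm (n = 1.331): cos²i = 0.09645 → i = 71.907°, r = 45.575°, D_min = 230.365°, rainbow angle = 50.365°.
Angular width = |52.193° − 50.365°| = 1.828°.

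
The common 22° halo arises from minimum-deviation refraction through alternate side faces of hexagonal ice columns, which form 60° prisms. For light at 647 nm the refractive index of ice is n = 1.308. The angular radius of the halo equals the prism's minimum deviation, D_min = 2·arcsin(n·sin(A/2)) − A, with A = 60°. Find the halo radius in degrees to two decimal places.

21.69°

n·sin(A/2) = 1.308 × sin 30° = 1.308 × 0.5000 = 0.6540.
D_min = 2·arcsin(0.6540) − 60° = 2 × 40.844° − 60° = 21.688°.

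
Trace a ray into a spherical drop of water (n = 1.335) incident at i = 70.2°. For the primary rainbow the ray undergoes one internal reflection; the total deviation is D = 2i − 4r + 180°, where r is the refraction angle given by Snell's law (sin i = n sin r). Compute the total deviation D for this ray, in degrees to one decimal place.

141.2°

sin r = sin 70.2° / 1.335 = 0.9409/1.335 = 0.7048; r = 44.81°.
D = 2·70.2° − 4·44.81° + 180° = 140.40° − 179.25° + 180° = 141.15°.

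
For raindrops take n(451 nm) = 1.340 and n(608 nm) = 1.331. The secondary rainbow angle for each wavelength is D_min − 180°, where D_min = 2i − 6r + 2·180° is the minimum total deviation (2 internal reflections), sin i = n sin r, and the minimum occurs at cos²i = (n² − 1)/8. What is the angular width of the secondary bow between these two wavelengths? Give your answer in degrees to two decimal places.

At 451 nm (n = 1.340): cos²i = 0.09945 → i = 71.618°, r = 45.088°, D_min = 232.709°, rainbow angle = 52.709°.
At 608 nm (n = 1.331): cos²i = 0.09645 → i = 71.907°, r = 45.575°, D_min = 230.365°, rainbow angle = 50.365°.
Angular width = |52.709° − 50.365°| = 2.344°.

2.34°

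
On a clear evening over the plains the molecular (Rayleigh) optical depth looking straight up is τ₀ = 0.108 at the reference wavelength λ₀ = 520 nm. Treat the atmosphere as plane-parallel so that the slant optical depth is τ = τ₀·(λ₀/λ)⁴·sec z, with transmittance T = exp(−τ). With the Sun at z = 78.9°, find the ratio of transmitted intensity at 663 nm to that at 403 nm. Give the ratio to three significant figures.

Airmass: sec 78.9° = 5.1942.
τ(663 nm) = 0.108 × (520/663)⁴ × 5.1942 = 0.108 × 0.3784 × 5.1942 = 0.2123.
τ(403 nm) = 0.108 × (520/403)⁴ × 5.1942 = 0.108 × 2.7720 × 5.1942 = 1.5550.
T(663)/T(403) = exp(τ_B − τ_A) = exp(1.3427) = 3.8295.

3.83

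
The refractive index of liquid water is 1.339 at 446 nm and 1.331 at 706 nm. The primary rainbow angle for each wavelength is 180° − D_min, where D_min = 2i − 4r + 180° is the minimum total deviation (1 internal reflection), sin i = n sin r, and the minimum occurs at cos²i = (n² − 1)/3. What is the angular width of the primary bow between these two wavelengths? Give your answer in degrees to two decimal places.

1.16°

At 446 nm (n = 1.339): cos²i = 0.26431 → i = 59.062°, r = 39.834°, D_min = 138.786°, rainbow angle = 41.214°.
At 706 nm (n = 1.331): cos²i = 0.25719 → i = 59.527°, r = 40.356°, D_min = 137.630°, rainbow angle = 42.370°.
Angular width = |41.214° − 42.370°| = 1.156°.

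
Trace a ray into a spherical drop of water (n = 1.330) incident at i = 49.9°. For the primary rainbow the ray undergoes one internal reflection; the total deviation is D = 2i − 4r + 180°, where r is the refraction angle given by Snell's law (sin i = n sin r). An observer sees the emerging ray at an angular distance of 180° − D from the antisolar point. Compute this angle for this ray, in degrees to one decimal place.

sin r = sin 49.9° / 1.330 = 0.7649/1.330 = 0.5751; r = 35.11°.
D = 2·49.9° − 4·35.11° + 180° = 99.80° − 140.43° + 180° = 139.37°.
Angle from antisolar point = 180° − D = 40.63°.

40.6°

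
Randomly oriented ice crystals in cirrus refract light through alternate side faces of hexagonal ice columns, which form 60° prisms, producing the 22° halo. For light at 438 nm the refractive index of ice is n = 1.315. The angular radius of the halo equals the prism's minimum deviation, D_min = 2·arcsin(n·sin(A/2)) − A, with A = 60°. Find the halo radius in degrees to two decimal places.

n·sin(A/2) = 1.315 × sin 30° = 1.315 × 0.5000 = 0.6575.
D_min = 2·arcsin(0.6575) − 60° = 2 × 41.109° − 60° = 22.219°.

22.22°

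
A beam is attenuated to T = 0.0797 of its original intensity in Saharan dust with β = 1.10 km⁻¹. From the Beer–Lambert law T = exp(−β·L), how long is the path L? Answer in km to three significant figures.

Beer–Lambert: T = exp(−βL) ⇒ L = −ln(T)/β = −ln(0.0797)/1.10 = 2.5295/1.10 = 2.3 km.

2.30 km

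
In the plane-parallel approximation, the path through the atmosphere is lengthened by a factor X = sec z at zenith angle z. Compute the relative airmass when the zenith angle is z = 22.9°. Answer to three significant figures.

1.09

X = sec z = 1/cos 22.9° = 1/0.9212 = 1.0856.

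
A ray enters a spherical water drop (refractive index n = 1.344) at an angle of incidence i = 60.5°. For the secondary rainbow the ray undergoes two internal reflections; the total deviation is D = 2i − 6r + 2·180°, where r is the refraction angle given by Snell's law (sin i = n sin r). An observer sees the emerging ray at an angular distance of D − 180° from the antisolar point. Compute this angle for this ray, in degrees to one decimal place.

sin r = sin 60.5° / 1.344 = 0.8704/1.344 = 0.6476; r = 40.36°.
D = 2·60.5° − 6·40.36° + 2·180° = 121.00° − 242.16° + 360° = 238.84°.
Angle from antisolar point = D − 180° = 58.84°.

58.8°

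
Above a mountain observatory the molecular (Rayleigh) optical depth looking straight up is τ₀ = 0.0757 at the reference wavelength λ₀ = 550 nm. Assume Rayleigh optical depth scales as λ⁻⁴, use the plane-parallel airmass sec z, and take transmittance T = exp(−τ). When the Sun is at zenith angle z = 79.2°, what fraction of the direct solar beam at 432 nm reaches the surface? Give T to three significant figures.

0.346

sec 79.2° = 5.3367.
τ = 0.0757 × (550/432)⁴ × 5.3367 = 0.0757 × 2.6273 × 5.3367 = 1.0614.
T = exp(−1.0614) = 0.3460.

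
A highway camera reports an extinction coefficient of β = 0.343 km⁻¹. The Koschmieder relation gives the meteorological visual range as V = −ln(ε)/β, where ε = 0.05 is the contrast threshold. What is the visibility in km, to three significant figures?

8.73 km

V = −ln(0.05) / 0.343 = 2.996 / 0.343 = 8.7339 km.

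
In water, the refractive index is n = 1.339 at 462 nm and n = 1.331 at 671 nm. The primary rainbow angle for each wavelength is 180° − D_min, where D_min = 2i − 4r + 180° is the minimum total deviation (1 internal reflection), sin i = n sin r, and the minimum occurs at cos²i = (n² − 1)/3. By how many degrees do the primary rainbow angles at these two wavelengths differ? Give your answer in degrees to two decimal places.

1.16°

At 462 nm (n = 1.339): cos²i = 0.26431 → i = 59.062°, r = 39.834°, D_min = 138.786°, rainbow angle = 41.214°.
At 671 nm (n = 1.331): cos²i = 0.25719 → i = 59.527°, r = 40.356°, D_min = 137.630°, rainbow angle = 42.370°.
Angular width = |41.214° − 42.370°| = 1.156°.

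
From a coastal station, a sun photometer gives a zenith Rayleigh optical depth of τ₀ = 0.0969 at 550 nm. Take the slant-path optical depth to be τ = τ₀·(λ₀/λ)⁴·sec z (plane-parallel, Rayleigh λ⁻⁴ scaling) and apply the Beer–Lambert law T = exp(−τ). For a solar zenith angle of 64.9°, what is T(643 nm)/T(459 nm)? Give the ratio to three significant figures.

1.42

Airmass: sec 64.9° = 2.3574.
τ(643 nm) = 0.0969 × (550/643)⁴ × 2.3574 = 0.0969 × 0.5353 × 2.3574 = 0.1223.
τ(459 nm) = 0.0969 × (550/459)⁴ × 2.3574 = 0.0969 × 2.0616 × 2.3574 = 0.4709.
T(643)/T(459) = exp(τ_B − τ_A) = exp(0.3486) = 1.4171.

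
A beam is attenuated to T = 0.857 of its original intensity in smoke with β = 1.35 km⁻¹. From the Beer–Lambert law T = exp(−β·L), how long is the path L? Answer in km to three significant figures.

0.114 km

Beer–Lambert: T = exp(−βL) ⇒ L = −ln(T)/β = −ln(0.857)/1.35 = 0.1543/1.35 = 0.1143 km.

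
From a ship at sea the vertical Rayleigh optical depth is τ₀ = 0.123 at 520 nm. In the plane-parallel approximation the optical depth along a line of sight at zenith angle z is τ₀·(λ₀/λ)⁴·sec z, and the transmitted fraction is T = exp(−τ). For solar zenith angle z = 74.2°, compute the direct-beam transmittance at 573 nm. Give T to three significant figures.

0.736

sec 74.2° = 3.6727.
τ = 0.123 × (520/573)⁴ × 3.6727 = 0.123 × 0.6783 × 3.6727 = 0.3064.
T = exp(−0.3064) = 0.7361.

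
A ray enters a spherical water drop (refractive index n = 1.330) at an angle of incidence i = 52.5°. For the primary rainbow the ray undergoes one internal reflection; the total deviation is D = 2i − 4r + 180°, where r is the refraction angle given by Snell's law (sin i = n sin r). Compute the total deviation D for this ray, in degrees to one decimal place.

sin r = sin 52.5° / 1.330 = 0.7934/1.330 = 0.5965; r = 36.62°.
D = 2·52.5° − 4·36.62° + 180° = 105.00° − 146.48° + 180° = 138.52°.

138.5°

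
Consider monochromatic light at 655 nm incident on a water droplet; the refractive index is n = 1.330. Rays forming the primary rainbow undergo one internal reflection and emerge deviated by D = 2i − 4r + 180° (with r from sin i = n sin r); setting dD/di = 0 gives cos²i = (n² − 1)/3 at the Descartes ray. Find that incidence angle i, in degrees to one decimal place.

cos²i = (1.330² − 1)/3 = (1.76890 − 1)/3 = 0.25630.
cos i = 0.50626, so i = 59.585°.

59.6°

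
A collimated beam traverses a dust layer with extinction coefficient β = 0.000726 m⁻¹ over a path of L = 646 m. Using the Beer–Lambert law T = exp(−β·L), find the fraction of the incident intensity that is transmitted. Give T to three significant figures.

0.626

τ = β·L = 0.000726 × 646 = 0.4690.
T = exp(−0.4690) = 0.6256.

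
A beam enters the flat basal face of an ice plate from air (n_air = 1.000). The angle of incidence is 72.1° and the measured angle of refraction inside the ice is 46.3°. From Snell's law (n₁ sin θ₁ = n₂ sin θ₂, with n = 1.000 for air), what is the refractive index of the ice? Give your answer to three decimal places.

n = sin θ_i / sin θ_r = sin 72.1° / sin 46.3° = 0.9516 / 0.7230 = 1.3162.

1.316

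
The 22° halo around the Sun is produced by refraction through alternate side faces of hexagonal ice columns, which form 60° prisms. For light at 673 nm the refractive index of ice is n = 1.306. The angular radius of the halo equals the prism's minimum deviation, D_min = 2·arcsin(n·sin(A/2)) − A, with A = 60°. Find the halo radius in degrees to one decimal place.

n·sin(A/2) = 1.306 × sin 30° = 1.306 × 0.5000 = 0.6530.
D_min = 2·arcsin(0.6530) − 60° = 2 × 40.768° − 60° = 21.536°.

21.5°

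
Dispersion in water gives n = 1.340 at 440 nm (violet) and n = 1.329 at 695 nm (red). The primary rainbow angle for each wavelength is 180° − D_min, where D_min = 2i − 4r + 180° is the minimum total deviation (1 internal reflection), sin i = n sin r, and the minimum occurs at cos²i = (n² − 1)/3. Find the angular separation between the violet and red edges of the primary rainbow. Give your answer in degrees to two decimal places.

At 440 nm (n = 1.340): cos²i = 0.26520 → i = 59.004°, r = 39.770°, D_min = 138.929°, rainbow angle = 41.071°.
At 695 nm (n = 1.329): cos²i = 0.25541 → i = 59.643°, r = 40.487°, D_min = 137.337°, rainbow angle = 42.663°.
Angular width = |41.071° − 42.663°| = 1.592°.

1.59°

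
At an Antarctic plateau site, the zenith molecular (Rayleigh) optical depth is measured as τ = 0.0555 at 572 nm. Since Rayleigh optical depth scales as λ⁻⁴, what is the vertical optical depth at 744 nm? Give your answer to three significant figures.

τ(744 nm) = τ(572 nm) × (572/744)⁴ = 0.0555 × (0.7688)⁴ = 0.0555 × 0.3494 = 0.0194.

0.0194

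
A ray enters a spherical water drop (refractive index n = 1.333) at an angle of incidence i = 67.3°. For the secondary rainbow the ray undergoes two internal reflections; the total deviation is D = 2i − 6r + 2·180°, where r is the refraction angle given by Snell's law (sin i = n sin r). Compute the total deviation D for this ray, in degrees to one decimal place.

sin r = sin 67.3° / 1.333 = 0.9225/1.333 = 0.6921; r = 43.79°.
D = 2·67.3° − 6·43.79° + 2·180° = 134.60° − 262.77° + 360° = 231.83°.

231.8°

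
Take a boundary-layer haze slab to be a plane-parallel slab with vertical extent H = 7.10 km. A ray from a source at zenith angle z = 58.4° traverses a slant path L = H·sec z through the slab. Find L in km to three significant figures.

13.5 km

sec z = 1/cos 58.4° = 1.9084.
L = 7.10 × 1.9084 = 13.550 km.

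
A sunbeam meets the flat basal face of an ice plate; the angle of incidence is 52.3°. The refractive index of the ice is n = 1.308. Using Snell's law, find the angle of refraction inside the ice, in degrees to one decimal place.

Snell: sin θ_r = sin θ_i / n = sin 52.3° / 1.308 = 0.7912 / 1.308 = 0.6049.
θ_r = arcsin(0.6049) = 37.22°.

37.2°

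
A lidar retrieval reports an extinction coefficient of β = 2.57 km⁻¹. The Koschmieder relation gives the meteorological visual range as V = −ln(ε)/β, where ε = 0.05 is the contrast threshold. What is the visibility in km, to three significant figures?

V = −ln(0.05) / 2.57 = 2.996 / 2.57 = 1.1657 km.

1.17 km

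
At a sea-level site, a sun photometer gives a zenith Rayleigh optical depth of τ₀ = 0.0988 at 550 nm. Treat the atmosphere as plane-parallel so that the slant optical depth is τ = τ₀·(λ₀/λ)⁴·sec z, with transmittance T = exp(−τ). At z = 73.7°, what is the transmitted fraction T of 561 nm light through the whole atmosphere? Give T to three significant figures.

sec 73.7° = 3.5629.
τ = 0.0988 × (550/561)⁴ × 3.5629 = 0.0988 × 0.9238 × 3.5629 = 0.3252.
T = exp(−0.3252) = 0.7224.

0.722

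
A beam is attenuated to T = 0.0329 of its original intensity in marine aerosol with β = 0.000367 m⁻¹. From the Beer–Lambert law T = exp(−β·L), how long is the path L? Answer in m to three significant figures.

9300 m

Beer–Lambert: T = exp(−βL) ⇒ L = −ln(T)/β = −ln(0.0329)/0.000367 = 3.4143/0.000367 = 9303 m.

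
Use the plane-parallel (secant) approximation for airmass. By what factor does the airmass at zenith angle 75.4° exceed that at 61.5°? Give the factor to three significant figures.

1.89

X(75.4°)/X(61.5°) = sec 75.4° / sec 61.5° = cos 61.5° / cos 75.4° = 0.4772/0.2521 = 1.8930.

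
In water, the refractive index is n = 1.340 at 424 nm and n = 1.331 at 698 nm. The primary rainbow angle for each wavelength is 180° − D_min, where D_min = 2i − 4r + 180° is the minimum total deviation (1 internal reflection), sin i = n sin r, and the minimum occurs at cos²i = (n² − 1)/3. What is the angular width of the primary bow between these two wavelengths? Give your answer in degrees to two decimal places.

1.30°

At 424 nm (n = 1.340): cos²i = 0.26520 → i = 59.004°, r = 39.770°, D_min = 138.929°, rainbow angle = 41.071°.
At 698 nm (n = 1.331): cos²i = 0.25719 → i = 59.527°, r = 40.356°, D_min = 137.630°, rainbow angle = 42.370°.
Angular width = |41.071° − 42.370°| = 1.299°.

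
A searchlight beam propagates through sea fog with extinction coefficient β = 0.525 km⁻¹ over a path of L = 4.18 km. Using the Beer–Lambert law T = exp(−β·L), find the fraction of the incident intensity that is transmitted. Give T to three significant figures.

0.111

τ = β·L = 0.525 × 4.18 = 2.1945.
T = exp(−2.1945) = 0.1114.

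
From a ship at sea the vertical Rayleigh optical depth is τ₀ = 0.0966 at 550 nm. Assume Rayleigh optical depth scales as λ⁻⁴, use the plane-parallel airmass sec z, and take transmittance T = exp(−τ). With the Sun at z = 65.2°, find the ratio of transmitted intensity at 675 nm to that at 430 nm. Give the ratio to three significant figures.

1.67

Airmass: sec 65.2° = 2.3841.
τ(675 nm) = 0.0966 × (550/675)⁴ × 2.3841 = 0.0966 × 0.4408 × 2.3841 = 0.1015.
τ(430 nm) = 0.0966 × (550/430)⁴ × 2.3841 = 0.0966 × 2.6766 × 2.3841 = 0.6164.
T(675)/T(430) = exp(τ_B − τ_A) = exp(0.5149) = 1.6735.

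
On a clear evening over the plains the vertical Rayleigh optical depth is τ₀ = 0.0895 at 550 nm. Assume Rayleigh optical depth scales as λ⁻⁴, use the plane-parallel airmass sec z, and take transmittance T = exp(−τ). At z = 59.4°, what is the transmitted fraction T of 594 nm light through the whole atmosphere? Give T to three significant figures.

sec 59.4° = 1.9645.
τ = 0.0895 × (550/594)⁴ × 1.9645 = 0.0895 × 0.7350 × 1.9645 = 0.1292.
T = exp(−0.1292) = 0.8788.

0.879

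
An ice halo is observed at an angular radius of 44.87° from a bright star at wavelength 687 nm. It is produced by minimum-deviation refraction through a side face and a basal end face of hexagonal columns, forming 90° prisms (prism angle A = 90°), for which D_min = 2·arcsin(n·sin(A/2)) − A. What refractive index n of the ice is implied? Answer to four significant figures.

Rearranging: n = sin((D_min + A)/2) / sin(A/2).
(D_min + A)/2 = (44.87° + 90°)/2 = 67.435°.
n = sin 67.435° / sin 45° = 0.9234 / 0.7071 = 1.3059.

1.306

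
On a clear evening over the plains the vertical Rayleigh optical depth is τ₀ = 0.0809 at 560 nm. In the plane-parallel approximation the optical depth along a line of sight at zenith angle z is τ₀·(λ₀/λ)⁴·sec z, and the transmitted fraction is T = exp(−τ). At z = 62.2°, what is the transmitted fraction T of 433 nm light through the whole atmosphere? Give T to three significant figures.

sec 62.2° = 2.1441.
τ = 0.0809 × (560/433)⁴ × 2.1441 = 0.0809 × 2.7977 × 2.1441 = 0.4853.
T = exp(−0.4853) = 0.6155.

0.616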